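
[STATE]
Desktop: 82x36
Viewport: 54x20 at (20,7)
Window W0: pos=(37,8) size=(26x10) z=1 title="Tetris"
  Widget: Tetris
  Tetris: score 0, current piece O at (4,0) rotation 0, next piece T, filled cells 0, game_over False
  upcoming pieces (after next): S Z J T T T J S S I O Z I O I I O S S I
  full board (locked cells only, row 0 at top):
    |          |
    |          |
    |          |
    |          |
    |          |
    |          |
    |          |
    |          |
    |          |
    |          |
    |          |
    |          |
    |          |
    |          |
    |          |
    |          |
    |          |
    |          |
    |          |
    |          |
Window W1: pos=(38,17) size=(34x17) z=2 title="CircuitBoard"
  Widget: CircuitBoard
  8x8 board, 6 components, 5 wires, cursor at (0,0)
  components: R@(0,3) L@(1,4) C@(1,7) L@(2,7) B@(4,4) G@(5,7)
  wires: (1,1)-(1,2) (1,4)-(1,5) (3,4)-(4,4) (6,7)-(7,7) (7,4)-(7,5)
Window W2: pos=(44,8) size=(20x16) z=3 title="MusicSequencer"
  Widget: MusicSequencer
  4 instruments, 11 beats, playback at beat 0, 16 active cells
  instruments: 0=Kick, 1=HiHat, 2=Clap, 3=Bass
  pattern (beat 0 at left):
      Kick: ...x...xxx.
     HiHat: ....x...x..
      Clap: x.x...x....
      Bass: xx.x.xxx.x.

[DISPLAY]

                                                      
                 ┏━━━━━━┏━━━━━━━━━━━━━━━━━━┓          
                 ┃ Tetri┃ MusicSequencer   ┃          
                 ┠──────┠──────────────────┨          
                 ┃      ┃      ▼1234567890 ┃          
                 ┃      ┃  Kick···█···███· ┃          
                 ┃      ┃ HiHat····█···█·· ┃          
                 ┃      ┃  Clap█·█···█···· ┃          
                 ┃      ┃  Bass██·█·███·█· ┃          
                 ┃      ┃                  ┃          
                 ┗┏━━━━━┃                  ┃━━━━━━━┓  
                  ┃ Circ┃                  ┃       ┃  
                  ┠─────┃                  ┃───────┨  
                  ┃   0 ┃                  ┃       ┃  
                  ┃0  [.┃                  ┃       ┃  
                  ┃     ┃                  ┃       ┃  
                  ┃1    ┗━━━━━━━━━━━━━━━━━━┛       ┃  
                  ┃                                ┃  
                  ┃2                               ┃  
                  ┃                                ┃  


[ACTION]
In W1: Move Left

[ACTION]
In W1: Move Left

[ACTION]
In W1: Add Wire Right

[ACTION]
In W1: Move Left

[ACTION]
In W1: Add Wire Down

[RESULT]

                                                      
                 ┏━━━━━━┏━━━━━━━━━━━━━━━━━━┓          
                 ┃ Tetri┃ MusicSequencer   ┃          
                 ┠──────┠──────────────────┨          
                 ┃      ┃      ▼1234567890 ┃          
                 ┃      ┃  Kick···█···███· ┃          
                 ┃      ┃ HiHat····█···█·· ┃          
                 ┃      ┃  Clap█·█···█···· ┃          
                 ┃      ┃  Bass██·█·███·█· ┃          
                 ┃      ┃                  ┃          
                 ┗┏━━━━━┃                  ┃━━━━━━━┓  
                  ┃ Circ┃                  ┃       ┃  
                  ┠─────┃                  ┃───────┨  
                  ┃   0 ┃                  ┃       ┃  
                  ┃0  [.┃                  ┃       ┃  
                  ┃    │┃                  ┃       ┃  
                  ┃1   ·┗━━━━━━━━━━━━━━━━━━┛       ┃  
                  ┃                                ┃  
                  ┃2                               ┃  
                  ┃                                ┃  


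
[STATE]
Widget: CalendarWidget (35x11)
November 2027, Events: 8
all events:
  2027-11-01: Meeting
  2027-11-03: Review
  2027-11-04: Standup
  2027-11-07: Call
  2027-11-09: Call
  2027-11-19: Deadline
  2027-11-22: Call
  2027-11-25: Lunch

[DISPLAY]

           November 2027           
Mo Tu We Th Fr Sa Su               
 1*  2  3*  4*  5  6  7*           
 8  9* 10 11 12 13 14              
15 16 17 18 19* 20 21              
22* 23 24 25* 26 27 28             
29 30                              
                                   
                                   
                                   
                                   


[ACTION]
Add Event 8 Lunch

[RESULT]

           November 2027           
Mo Tu We Th Fr Sa Su               
 1*  2  3*  4*  5  6  7*           
 8*  9* 10 11 12 13 14             
15 16 17 18 19* 20 21              
22* 23 24 25* 26 27 28             
29 30                              
                                   
                                   
                                   
                                   


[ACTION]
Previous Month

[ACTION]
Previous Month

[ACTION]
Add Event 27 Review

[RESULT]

           September 2027          
Mo Tu We Th Fr Sa Su               
       1  2  3  4  5               
 6  7  8  9 10 11 12               
13 14 15 16 17 18 19               
20 21 22 23 24 25 26               
27* 28 29 30                       
                                   
                                   
                                   
                                   


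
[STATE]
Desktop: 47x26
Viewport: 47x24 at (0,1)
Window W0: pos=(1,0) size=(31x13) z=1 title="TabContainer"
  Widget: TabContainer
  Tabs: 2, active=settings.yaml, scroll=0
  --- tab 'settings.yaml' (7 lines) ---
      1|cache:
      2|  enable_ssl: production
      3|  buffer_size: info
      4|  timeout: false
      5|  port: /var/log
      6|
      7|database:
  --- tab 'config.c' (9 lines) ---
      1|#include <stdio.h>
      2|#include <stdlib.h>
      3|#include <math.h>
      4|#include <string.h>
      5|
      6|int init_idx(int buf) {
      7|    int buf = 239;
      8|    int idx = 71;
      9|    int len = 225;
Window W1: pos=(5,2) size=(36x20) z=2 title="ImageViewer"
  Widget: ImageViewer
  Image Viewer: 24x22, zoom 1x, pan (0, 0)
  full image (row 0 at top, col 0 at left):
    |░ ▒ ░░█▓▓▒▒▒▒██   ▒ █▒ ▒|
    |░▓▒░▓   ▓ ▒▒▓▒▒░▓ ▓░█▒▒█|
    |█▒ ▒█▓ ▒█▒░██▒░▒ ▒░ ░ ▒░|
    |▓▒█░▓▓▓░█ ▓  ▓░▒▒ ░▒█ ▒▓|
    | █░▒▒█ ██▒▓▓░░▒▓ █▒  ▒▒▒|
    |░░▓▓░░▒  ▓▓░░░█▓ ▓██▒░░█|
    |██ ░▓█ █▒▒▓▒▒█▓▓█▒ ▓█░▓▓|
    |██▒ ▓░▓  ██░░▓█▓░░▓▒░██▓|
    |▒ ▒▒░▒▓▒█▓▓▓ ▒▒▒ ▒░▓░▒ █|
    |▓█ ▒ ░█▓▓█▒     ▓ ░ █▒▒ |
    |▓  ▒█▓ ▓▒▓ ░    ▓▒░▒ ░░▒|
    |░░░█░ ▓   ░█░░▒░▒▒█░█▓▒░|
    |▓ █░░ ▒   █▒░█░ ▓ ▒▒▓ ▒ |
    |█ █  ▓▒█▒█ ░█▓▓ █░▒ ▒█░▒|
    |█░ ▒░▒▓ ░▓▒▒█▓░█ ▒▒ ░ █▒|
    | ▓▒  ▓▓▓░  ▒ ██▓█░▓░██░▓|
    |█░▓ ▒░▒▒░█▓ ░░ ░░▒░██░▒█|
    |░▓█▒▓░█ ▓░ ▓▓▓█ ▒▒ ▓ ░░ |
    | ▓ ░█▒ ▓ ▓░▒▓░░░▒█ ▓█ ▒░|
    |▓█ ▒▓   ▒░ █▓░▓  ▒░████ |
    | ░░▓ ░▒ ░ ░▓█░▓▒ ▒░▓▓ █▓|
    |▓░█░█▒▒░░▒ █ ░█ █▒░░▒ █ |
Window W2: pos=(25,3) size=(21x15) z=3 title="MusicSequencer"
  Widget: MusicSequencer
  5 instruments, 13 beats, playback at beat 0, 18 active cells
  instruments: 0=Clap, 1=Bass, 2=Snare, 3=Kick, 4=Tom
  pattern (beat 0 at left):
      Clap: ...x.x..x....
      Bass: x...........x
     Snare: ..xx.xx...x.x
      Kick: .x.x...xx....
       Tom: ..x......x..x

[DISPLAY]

 ┃ TabContainer                ┃               
 ┠───┏━━━━━━━━━━━━━━━━━━━━━━━━━━━━━━━━━━┓      
 ┃[se┃ ImageViewer       ┏━━━━━━━━━━━━━━━━━━━┓ 
 ┃───┠───────────────────┃ MusicSequencer    ┃ 
 ┃cac┃░ ▒ ░░█▓▓▒▒▒▒██   ▒┠───────────────────┨ 
 ┃  e┃░▓▒░▓   ▓ ▒▒▓▒▒░▓ ▓┃      ▼123456789012┃ 
 ┃  b┃█▒ ▒█▓ ▒█▒░██▒░▒ ▒░┃  Clap···█·█··█····┃ 
 ┃  t┃▓▒█░▓▓▓░█ ▓  ▓░▒▒ ░┃  Bass█···········█┃ 
 ┃  p┃ █░▒▒█ ██▒▓▓░░▒▓ █▒┃ Snare··██·██···█·█┃ 
 ┃   ┃░░▓▓░░▒  ▓▓░░░█▓ ▓█┃  Kick·█·█···██····┃ 
 ┃dat┃██ ░▓█ █▒▒▓▒▒█▓▓█▒ ┃   Tom··█······█··█┃ 
 ┗━━━┃██▒ ▓░▓  ██░░▓█▓░░▓┃                   ┃ 
     ┃▒ ▒▒░▒▓▒█▓▓▓ ▒▒▒ ▒░┃                   ┃ 
     ┃▓█ ▒ ░█▓▓█▒     ▓ ░┃                   ┃ 
     ┃▓  ▒█▓ ▓▒▓ ░    ▓▒░┃                   ┃ 
     ┃░░░█░ ▓   ░█░░▒░▒▒█┃                   ┃ 
     ┃▓ █░░ ▒   █▒░█░ ▓ ▒┗━━━━━━━━━━━━━━━━━━━┛ 
     ┃█ █  ▓▒█▒█ ░█▓▓ █░▒ ▒█░▒          ┃      
     ┃█░ ▒░▒▓ ░▓▒▒█▓░█ ▒▒ ░ █▒          ┃      
     ┃ ▓▒  ▓▓▓░  ▒ ██▓█░▓░██░▓          ┃      
     ┗━━━━━━━━━━━━━━━━━━━━━━━━━━━━━━━━━━┛      
                                               
                                               
                                               


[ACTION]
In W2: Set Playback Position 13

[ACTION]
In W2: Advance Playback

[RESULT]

 ┃ TabContainer                ┃               
 ┠───┏━━━━━━━━━━━━━━━━━━━━━━━━━━━━━━━━━━┓      
 ┃[se┃ ImageViewer       ┏━━━━━━━━━━━━━━━━━━━┓ 
 ┃───┠───────────────────┃ MusicSequencer    ┃ 
 ┃cac┃░ ▒ ░░█▓▓▒▒▒▒██   ▒┠───────────────────┨ 
 ┃  e┃░▓▒░▓   ▓ ▒▒▓▒▒░▓ ▓┃      0▼23456789012┃ 
 ┃  b┃█▒ ▒█▓ ▒█▒░██▒░▒ ▒░┃  Clap···█·█··█····┃ 
 ┃  t┃▓▒█░▓▓▓░█ ▓  ▓░▒▒ ░┃  Bass█···········█┃ 
 ┃  p┃ █░▒▒█ ██▒▓▓░░▒▓ █▒┃ Snare··██·██···█·█┃ 
 ┃   ┃░░▓▓░░▒  ▓▓░░░█▓ ▓█┃  Kick·█·█···██····┃ 
 ┃dat┃██ ░▓█ █▒▒▓▒▒█▓▓█▒ ┃   Tom··█······█··█┃ 
 ┗━━━┃██▒ ▓░▓  ██░░▓█▓░░▓┃                   ┃ 
     ┃▒ ▒▒░▒▓▒█▓▓▓ ▒▒▒ ▒░┃                   ┃ 
     ┃▓█ ▒ ░█▓▓█▒     ▓ ░┃                   ┃ 
     ┃▓  ▒█▓ ▓▒▓ ░    ▓▒░┃                   ┃ 
     ┃░░░█░ ▓   ░█░░▒░▒▒█┃                   ┃ 
     ┃▓ █░░ ▒   █▒░█░ ▓ ▒┗━━━━━━━━━━━━━━━━━━━┛ 
     ┃█ █  ▓▒█▒█ ░█▓▓ █░▒ ▒█░▒          ┃      
     ┃█░ ▒░▒▓ ░▓▒▒█▓░█ ▒▒ ░ █▒          ┃      
     ┃ ▓▒  ▓▓▓░  ▒ ██▓█░▓░██░▓          ┃      
     ┗━━━━━━━━━━━━━━━━━━━━━━━━━━━━━━━━━━┛      
                                               
                                               
                                               


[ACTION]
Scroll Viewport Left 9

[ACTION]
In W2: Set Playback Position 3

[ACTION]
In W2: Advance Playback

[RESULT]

 ┃ TabContainer                ┃               
 ┠───┏━━━━━━━━━━━━━━━━━━━━━━━━━━━━━━━━━━┓      
 ┃[se┃ ImageViewer       ┏━━━━━━━━━━━━━━━━━━━┓ 
 ┃───┠───────────────────┃ MusicSequencer    ┃ 
 ┃cac┃░ ▒ ░░█▓▓▒▒▒▒██   ▒┠───────────────────┨ 
 ┃  e┃░▓▒░▓   ▓ ▒▒▓▒▒░▓ ▓┃      0123▼56789012┃ 
 ┃  b┃█▒ ▒█▓ ▒█▒░██▒░▒ ▒░┃  Clap···█·█··█····┃ 
 ┃  t┃▓▒█░▓▓▓░█ ▓  ▓░▒▒ ░┃  Bass█···········█┃ 
 ┃  p┃ █░▒▒█ ██▒▓▓░░▒▓ █▒┃ Snare··██·██···█·█┃ 
 ┃   ┃░░▓▓░░▒  ▓▓░░░█▓ ▓█┃  Kick·█·█···██····┃ 
 ┃dat┃██ ░▓█ █▒▒▓▒▒█▓▓█▒ ┃   Tom··█······█··█┃ 
 ┗━━━┃██▒ ▓░▓  ██░░▓█▓░░▓┃                   ┃ 
     ┃▒ ▒▒░▒▓▒█▓▓▓ ▒▒▒ ▒░┃                   ┃ 
     ┃▓█ ▒ ░█▓▓█▒     ▓ ░┃                   ┃ 
     ┃▓  ▒█▓ ▓▒▓ ░    ▓▒░┃                   ┃ 
     ┃░░░█░ ▓   ░█░░▒░▒▒█┃                   ┃ 
     ┃▓ █░░ ▒   █▒░█░ ▓ ▒┗━━━━━━━━━━━━━━━━━━━┛ 
     ┃█ █  ▓▒█▒█ ░█▓▓ █░▒ ▒█░▒          ┃      
     ┃█░ ▒░▒▓ ░▓▒▒█▓░█ ▒▒ ░ █▒          ┃      
     ┃ ▓▒  ▓▓▓░  ▒ ██▓█░▓░██░▓          ┃      
     ┗━━━━━━━━━━━━━━━━━━━━━━━━━━━━━━━━━━┛      
                                               
                                               
                                               


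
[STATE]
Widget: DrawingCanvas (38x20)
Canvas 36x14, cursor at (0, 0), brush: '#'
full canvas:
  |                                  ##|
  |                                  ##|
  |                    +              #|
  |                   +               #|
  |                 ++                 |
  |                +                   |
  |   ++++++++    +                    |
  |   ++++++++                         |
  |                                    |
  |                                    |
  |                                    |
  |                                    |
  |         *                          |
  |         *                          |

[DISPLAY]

+                                 ##  
                                  ##  
                    +              #  
                   +               #  
                 ++                   
                +                     
   ++++++++    +                      
   ++++++++                           
                                      
                                      
                                      
                                      
         *                            
         *                            
                                      
                                      
                                      
                                      
                                      
                                      


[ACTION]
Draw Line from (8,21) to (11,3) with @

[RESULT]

+                                 ##  
                                  ##  
                    +              #  
                   +               #  
                 ++                   
                +                     
   ++++++++    +                      
   ++++++++                           
                  @@@@                
            @@@@@@                    
      @@@@@@                          
   @@@                                
         *                            
         *                            
                                      
                                      
                                      
                                      
                                      
                                      


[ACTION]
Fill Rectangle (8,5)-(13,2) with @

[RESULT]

+                                 ##  
                                  ##  
                    +              #  
                   +               #  
                 ++                   
                +                     
   ++++++++    +                      
   ++++++++                           
  @@@@            @@@@                
  @@@@      @@@@@@                    
  @@@@@@@@@@                          
  @@@@                                
  @@@@   *                            
  @@@@   *                            
                                      
                                      
                                      
                                      
                                      
                                      


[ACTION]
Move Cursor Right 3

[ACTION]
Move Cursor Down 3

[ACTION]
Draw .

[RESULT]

                                  ##  
                                  ##  
                    +              #  
   .               +               #  
                 ++                   
                +                     
   ++++++++    +                      
   ++++++++                           
  @@@@            @@@@                
  @@@@      @@@@@@                    
  @@@@@@@@@@                          
  @@@@                                
  @@@@   *                            
  @@@@   *                            
                                      
                                      
                                      
                                      
                                      
                                      


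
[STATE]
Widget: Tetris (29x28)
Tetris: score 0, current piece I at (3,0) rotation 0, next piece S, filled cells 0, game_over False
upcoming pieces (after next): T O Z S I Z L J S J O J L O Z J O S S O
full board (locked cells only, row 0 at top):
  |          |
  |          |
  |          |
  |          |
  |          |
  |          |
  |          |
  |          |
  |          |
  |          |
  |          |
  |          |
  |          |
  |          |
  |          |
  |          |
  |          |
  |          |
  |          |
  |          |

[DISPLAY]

   ████   │Next:             
          │ ░░               
          │░░                
          │                  
          │                  
          │                  
          │Score:            
          │0                 
          │                  
          │                  
          │                  
          │                  
          │                  
          │                  
          │                  
          │                  
          │                  
          │                  
          │                  
          │                  
          │                  
          │                  
          │                  
          │                  
          │                  
          │                  
          │                  
          │                  


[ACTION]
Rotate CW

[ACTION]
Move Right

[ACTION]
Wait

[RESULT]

          │Next:             
    █     │ ░░               
    █     │░░                
    █     │                  
    █     │                  
          │                  
          │Score:            
          │0                 
          │                  
          │                  
          │                  
          │                  
          │                  
          │                  
          │                  
          │                  
          │                  
          │                  
          │                  
          │                  
          │                  
          │                  
          │                  
          │                  
          │                  
          │                  
          │                  
          │                  


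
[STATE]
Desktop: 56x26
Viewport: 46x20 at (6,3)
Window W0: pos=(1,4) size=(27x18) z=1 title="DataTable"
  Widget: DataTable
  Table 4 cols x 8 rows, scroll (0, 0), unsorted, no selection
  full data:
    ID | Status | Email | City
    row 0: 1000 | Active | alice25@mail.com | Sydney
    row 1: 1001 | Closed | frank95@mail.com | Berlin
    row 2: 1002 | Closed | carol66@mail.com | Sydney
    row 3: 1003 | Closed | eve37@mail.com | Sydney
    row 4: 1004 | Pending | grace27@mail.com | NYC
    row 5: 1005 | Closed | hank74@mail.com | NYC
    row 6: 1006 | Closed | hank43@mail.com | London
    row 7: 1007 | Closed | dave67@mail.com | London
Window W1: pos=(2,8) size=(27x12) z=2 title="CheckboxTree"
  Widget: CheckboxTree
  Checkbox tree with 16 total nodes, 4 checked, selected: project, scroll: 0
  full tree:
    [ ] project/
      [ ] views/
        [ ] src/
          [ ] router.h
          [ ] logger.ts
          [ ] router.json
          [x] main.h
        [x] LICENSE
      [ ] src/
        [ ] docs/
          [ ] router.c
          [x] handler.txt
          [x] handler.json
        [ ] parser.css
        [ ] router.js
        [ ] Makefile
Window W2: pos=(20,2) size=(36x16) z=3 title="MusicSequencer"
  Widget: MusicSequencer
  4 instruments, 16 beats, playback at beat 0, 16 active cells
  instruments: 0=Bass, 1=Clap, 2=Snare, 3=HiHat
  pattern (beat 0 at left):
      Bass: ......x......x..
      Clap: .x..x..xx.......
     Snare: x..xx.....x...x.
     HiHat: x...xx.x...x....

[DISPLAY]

              ┃ MusicSequencer                
━━━━━━━━━━━━━━┠───────────────────────────────
aTable        ┃      ▼123456789012345         
──────────────┃  Bass······█······█··         
│Status │Email┃  Clap·█··█··██·······         
━━━━━━━━━━━━━━┃ Snare█··██·····█···█·         
eckboxTree    ┃ HiHat█···██·█···█····         
──────────────┃                               
] project/    ┃                               
[-] views/    ┃                               
  [-] src/    ┃                               
    [ ] router┃                               
    [ ] logger┃                               
    [ ] router┃                               
    [x] main.h┗━━━━━━━━━━━━━━━━━━━━━━━━━━━━━━━
  [x] LICENSE         ┃                       
━━━━━━━━━━━━━━━━━━━━━━┛                       
                     ┃                        
━━━━━━━━━━━━━━━━━━━━━┛                        
                                              


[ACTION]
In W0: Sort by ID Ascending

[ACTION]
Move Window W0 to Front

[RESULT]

              ┃ MusicSequencer                
━━━━━━━━━━━━━━━━━━━━━┓────────────────────────
aTable               ┃123456789012345         
─────────────────────┨·····█······█··         
│Status │Email       ┃█··█··██·······         
┼───────┼────────────┃··██·····█···█·         
│Active │alice25@mail┃···██·█···█····         
│Closed │frank95@mail┃                        
│Closed │carol66@mail┃                        
│Closed │eve37@mail.c┃                        
│Pending│grace27@mail┃                        
│Closed │hank74@mail.┃                        
│Closed │hank43@mail.┃                        
│Closed │dave67@mail.┃                        
                     ┃━━━━━━━━━━━━━━━━━━━━━━━━
                     ┃┃                       
                     ┃┛                       
                     ┃                        
━━━━━━━━━━━━━━━━━━━━━┛                        
                                              


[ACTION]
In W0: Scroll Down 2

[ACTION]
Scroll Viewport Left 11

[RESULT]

                    ┃ MusicSequencer          
 ┏━━━━━━━━━━━━━━━━━━━━━━━━━┓──────────────────
 ┃ DataTable               ┃123456789012345   
 ┠─────────────────────────┨·····█······█··   
 ┃ID ▲│Status │Email       ┃█··█··██·······   
 ┃────┼───────┼────────────┃··██·····█···█·   
 ┃1000│Active │alice25@mail┃···██·█···█····   
 ┃1001│Closed │frank95@mail┃                  
 ┃1002│Closed │carol66@mail┃                  
 ┃1003│Closed │eve37@mail.c┃                  
 ┃1004│Pending│grace27@mail┃                  
 ┃1005│Closed │hank74@mail.┃                  
 ┃1006│Closed │hank43@mail.┃                  
 ┃1007│Closed │dave67@mail.┃                  
 ┃                         ┃━━━━━━━━━━━━━━━━━━
 ┃                         ┃┃                 
 ┃                         ┃┛                 
 ┃                         ┃                  
 ┗━━━━━━━━━━━━━━━━━━━━━━━━━┛                  
                                              


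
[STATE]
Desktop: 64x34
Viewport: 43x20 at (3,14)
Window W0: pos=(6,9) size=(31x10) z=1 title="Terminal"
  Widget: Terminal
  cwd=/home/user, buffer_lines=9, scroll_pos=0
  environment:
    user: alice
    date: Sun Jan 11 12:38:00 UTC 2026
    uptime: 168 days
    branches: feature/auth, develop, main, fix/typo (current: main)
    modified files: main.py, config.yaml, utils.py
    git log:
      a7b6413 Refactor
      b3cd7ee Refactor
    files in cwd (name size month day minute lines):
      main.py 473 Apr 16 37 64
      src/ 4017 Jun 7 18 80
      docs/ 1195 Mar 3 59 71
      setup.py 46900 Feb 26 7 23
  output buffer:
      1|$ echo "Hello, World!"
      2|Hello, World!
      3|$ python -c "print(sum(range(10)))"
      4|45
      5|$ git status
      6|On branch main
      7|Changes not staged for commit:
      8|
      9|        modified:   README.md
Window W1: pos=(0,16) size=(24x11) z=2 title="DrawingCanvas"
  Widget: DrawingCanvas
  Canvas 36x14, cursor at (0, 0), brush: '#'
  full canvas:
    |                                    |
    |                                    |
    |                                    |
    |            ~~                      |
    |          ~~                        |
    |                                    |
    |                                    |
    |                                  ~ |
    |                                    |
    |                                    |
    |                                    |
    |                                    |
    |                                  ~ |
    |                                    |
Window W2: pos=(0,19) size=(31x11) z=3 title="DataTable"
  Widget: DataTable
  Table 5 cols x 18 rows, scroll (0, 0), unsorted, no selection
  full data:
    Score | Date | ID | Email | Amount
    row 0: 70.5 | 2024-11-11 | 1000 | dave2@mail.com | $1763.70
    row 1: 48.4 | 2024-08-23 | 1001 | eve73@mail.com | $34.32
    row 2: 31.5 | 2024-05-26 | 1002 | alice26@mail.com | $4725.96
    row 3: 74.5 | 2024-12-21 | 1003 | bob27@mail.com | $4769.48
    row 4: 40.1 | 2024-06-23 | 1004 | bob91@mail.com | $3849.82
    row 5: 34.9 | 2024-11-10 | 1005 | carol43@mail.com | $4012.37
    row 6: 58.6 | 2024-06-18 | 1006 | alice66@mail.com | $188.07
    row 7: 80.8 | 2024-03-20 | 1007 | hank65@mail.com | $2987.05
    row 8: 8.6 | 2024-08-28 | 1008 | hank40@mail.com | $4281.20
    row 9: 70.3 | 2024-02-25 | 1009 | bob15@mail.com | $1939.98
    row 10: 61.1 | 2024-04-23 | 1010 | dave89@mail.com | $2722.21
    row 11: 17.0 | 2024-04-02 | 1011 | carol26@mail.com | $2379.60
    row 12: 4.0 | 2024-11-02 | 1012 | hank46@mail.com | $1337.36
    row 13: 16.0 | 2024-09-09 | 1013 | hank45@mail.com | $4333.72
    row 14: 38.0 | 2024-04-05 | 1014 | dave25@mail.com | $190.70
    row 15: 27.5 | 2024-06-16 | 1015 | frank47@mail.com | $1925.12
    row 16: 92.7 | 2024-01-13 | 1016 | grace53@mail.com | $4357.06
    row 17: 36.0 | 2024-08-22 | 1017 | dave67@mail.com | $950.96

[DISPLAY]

   ┃$ python -c "print(sum(range(┃         
   ┃45                           ┃         
━━━━━━━━━━━━━━━━━━━━┓            ┃         
rawingCanvas        ┃            ┃         
────────────────────┨━━━━━━━━━━━━┛         
━━━━━━━━━━━━━━━━━━━━━━━━━━━┓               
ataTable                   ┃               
───────────────────────────┨               
ore│Date      │ID  │Email  ┃               
───┼──────────┼────┼───────┃               
.5 │2024-11-11│1000│dave2@m┃               
.4 │2024-08-23│1001│eve73@m┃               
.5 │2024-05-26│1002│alice26┃               
.5 │2024-12-21│1003│bob27@m┃               
.1 │2024-06-23│1004│bob91@m┃               
━━━━━━━━━━━━━━━━━━━━━━━━━━━┛               
                                           
                                           
                                           
                                           


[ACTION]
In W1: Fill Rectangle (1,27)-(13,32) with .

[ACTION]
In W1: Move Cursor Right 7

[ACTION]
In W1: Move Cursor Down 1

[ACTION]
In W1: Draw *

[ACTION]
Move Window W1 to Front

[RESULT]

   ┃$ python -c "print(sum(range(┃         
   ┃45                           ┃         
━━━━━━━━━━━━━━━━━━━━┓            ┃         
rawingCanvas        ┃            ┃         
────────────────────┨━━━━━━━━━━━━┛         
                    ┃━━━━━━┓               
     *              ┃      ┃               
                    ┃──────┨               
          ~~        ┃mail  ┃               
        ~~          ┃──────┃               
                    ┃ave2@m┃               
                    ┃ve73@m┃               
━━━━━━━━━━━━━━━━━━━━┛lice26┃               
.5 │2024-12-21│1003│bob27@m┃               
.1 │2024-06-23│1004│bob91@m┃               
━━━━━━━━━━━━━━━━━━━━━━━━━━━┛               
                                           
                                           
                                           
                                           


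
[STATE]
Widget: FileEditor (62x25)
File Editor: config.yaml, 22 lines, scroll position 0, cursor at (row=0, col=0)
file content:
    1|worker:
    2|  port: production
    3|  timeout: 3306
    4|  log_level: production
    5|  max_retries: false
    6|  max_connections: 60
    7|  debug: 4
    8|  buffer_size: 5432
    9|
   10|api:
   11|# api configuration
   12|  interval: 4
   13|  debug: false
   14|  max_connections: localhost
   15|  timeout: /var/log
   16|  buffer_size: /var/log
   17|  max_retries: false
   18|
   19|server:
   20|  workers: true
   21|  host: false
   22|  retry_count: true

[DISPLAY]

█orker:                                                      ▲
  port: production                                           █
  timeout: 3306                                              ░
  log_level: production                                      ░
  max_retries: false                                         ░
  max_connections: 60                                        ░
  debug: 4                                                   ░
  buffer_size: 5432                                          ░
                                                             ░
api:                                                         ░
# api configuration                                          ░
  interval: 4                                                ░
  debug: false                                               ░
  max_connections: localhost                                 ░
  timeout: /var/log                                          ░
  buffer_size: /var/log                                      ░
  max_retries: false                                         ░
                                                             ░
server:                                                      ░
  workers: true                                              ░
  host: false                                                ░
  retry_count: true                                          ░
                                                             ░
                                                             ░
                                                             ▼


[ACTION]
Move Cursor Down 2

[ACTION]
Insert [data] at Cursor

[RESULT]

worker:                                                      ▲
  port: production                                           █
data█ timeout: 3306                                          ░
  log_level: production                                      ░
  max_retries: false                                         ░
  max_connections: 60                                        ░
  debug: 4                                                   ░
  buffer_size: 5432                                          ░
                                                             ░
api:                                                         ░
# api configuration                                          ░
  interval: 4                                                ░
  debug: false                                               ░
  max_connections: localhost                                 ░
  timeout: /var/log                                          ░
  buffer_size: /var/log                                      ░
  max_retries: false                                         ░
                                                             ░
server:                                                      ░
  workers: true                                              ░
  host: false                                                ░
  retry_count: true                                          ░
                                                             ░
                                                             ░
                                                             ▼


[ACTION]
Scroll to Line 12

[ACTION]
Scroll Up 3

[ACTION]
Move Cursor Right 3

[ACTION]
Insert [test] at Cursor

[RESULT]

worker:                                                      ▲
  port: production                                           █
data  ttest█meout: 3306                                      ░
  log_level: production                                      ░
  max_retries: false                                         ░
  max_connections: 60                                        ░
  debug: 4                                                   ░
  buffer_size: 5432                                          ░
                                                             ░
api:                                                         ░
# api configuration                                          ░
  interval: 4                                                ░
  debug: false                                               ░
  max_connections: localhost                                 ░
  timeout: /var/log                                          ░
  buffer_size: /var/log                                      ░
  max_retries: false                                         ░
                                                             ░
server:                                                      ░
  workers: true                                              ░
  host: false                                                ░
  retry_count: true                                          ░
                                                             ░
                                                             ░
                                                             ▼


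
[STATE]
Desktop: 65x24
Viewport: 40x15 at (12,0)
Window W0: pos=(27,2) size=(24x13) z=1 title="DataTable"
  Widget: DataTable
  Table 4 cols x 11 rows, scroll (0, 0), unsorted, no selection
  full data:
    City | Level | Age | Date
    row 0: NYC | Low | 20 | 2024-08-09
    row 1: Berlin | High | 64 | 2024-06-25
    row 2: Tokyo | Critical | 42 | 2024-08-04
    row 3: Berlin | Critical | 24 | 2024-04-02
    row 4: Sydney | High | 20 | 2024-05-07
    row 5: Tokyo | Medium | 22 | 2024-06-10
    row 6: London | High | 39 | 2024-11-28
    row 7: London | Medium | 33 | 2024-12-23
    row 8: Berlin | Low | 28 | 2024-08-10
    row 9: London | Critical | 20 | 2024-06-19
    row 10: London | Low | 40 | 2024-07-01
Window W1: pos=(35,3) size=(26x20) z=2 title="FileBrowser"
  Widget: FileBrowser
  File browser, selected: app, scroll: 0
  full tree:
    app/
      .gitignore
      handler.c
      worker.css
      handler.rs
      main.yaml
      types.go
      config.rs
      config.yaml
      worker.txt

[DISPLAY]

                                        
                                        
               ┏━━━━━━━━━━━━━━━━━━━━━━┓ 
               ┃ DataTa┏━━━━━━━━━━━━━━━━
               ┠───────┃ FileBrowser    
               ┃City  │┠────────────────
               ┃──────┼┃> [-] app/      
               ┃NYC   │┃    .gitignore  
               ┃Berlin│┃    handler.c   
               ┃Tokyo │┃    worker.css  
               ┃Berlin│┃    handler.rs  
               ┃Sydney│┃    main.yaml   
               ┃Tokyo │┃    types.go    
               ┃London│┃    config.rs   
               ┗━━━━━━━┃    config.yaml 


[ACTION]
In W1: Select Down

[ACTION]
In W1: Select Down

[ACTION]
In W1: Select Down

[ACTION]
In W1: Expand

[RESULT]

                                        
                                        
               ┏━━━━━━━━━━━━━━━━━━━━━━┓ 
               ┃ DataTa┏━━━━━━━━━━━━━━━━
               ┠───────┃ FileBrowser    
               ┃City  │┠────────────────
               ┃──────┼┃  [-] app/      
               ┃NYC   │┃    .gitignore  
               ┃Berlin│┃    handler.c   
               ┃Tokyo │┃  > worker.css  
               ┃Berlin│┃    handler.rs  
               ┃Sydney│┃    main.yaml   
               ┃Tokyo │┃    types.go    
               ┃London│┃    config.rs   
               ┗━━━━━━━┃    config.yaml 


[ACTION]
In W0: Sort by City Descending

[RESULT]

                                        
                                        
               ┏━━━━━━━━━━━━━━━━━━━━━━┓ 
               ┃ DataTa┏━━━━━━━━━━━━━━━━
               ┠───────┃ FileBrowser    
               ┃City ▼│┠────────────────
               ┃──────┼┃  [-] app/      
               ┃Tokyo │┃    .gitignore  
               ┃Tokyo │┃    handler.c   
               ┃Sydney│┃  > worker.css  
               ┃NYC   │┃    handler.rs  
               ┃London│┃    main.yaml   
               ┃London│┃    types.go    
               ┃London│┃    config.rs   
               ┗━━━━━━━┃    config.yaml 
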